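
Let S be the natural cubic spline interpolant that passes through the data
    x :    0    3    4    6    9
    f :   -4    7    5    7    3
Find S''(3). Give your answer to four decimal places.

-4.8219

Let σ_i = S''(x_i). Step sizes h_i = 3, 1, 2, 3; slopes of the chords Δ_i = (y_(i+1) - y_i)/h_i = 11/3, -2, 1, -4/3.
  3·σ_0 + 8·σ_1 + 1·σ_2 = 6(Δ_1 - Δ_0) = -34
  1·σ_1 + 6·σ_2 + 2·σ_3 = 6(Δ_2 - Δ_1) = 18
  2·σ_2 + 10·σ_3 + 3·σ_4 = 6(Δ_3 - Δ_2) = -14
Natural end conditions: σ_0 = σ_4 = 0.
Solving the tridiagonal system: σ_0 = 0, σ_1 = -352/73, σ_2 = 334/73, σ_3 = -169/73, σ_4 = 0.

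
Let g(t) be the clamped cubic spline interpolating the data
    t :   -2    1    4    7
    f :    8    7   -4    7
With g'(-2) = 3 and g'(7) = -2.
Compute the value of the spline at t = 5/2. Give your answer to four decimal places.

Let m_i = g''(x_i). Step sizes h_i = 3, 3, 3; slopes of the chords Δ_i = (y_(i+1) - y_i)/h_i = -1/3, -11/3, 11/3.
  3·m_0 + 12·m_1 + 3·m_2 = 6(Δ_1 - Δ_0) = -20
  3·m_1 + 12·m_2 + 3·m_3 = 6(Δ_2 - Δ_1) = 44
Clamped end conditions give two more equations: 2h_0·m_0 + h_0·m_1 = 6(Δ_0 - g'(-2)) = -20 and h_2·m_2 + 2h_2·m_3 = 6(g'(7) - Δ_2) = -34.
Hence m_0 = -86/45, m_1 = -128/45, m_2 = 298/45, m_3 = -404/45.
On [1, 4], g(t) = 7 - 62/15·(t - 1) - 64/45·(t - 1)² + 71/135·(t - 1)³.
With (t - 1) = 3/2: g(5/2) = -5/8.

-0.6250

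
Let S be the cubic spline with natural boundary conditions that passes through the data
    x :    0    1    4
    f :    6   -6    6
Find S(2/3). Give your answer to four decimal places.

Let σ_i = S''(x_i). Step sizes h_i = 1, 3; slopes of the chords Δ_i = (y_(i+1) - y_i)/h_i = -12, 4.
  1·σ_0 + 8·σ_1 + 3·σ_2 = 6(Δ_1 - Δ_0) = 96
Natural end conditions: σ_0 = σ_2 = 0.
Solving the tridiagonal system: σ_0 = 0, σ_1 = 12, σ_2 = 0.
On [0, 1], S(x) = 6 - 14·x + 0·x² + 2·x³.
With x = 2/3: S(2/3) = -74/27.

-2.7407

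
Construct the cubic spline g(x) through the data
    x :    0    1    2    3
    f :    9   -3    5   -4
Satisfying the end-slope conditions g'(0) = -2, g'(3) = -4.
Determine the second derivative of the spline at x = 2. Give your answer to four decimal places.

-49.7333

Put M_i = g'' at the i-th knot. Here h = (1, 1, 1) and Δ = (-12, 8, -9), so the interior equations h_(i-1)·M_(i-1) + 2(h_(i-1)+h_i)·M_i + h_i·M_(i+1) = 6(Δ_i − Δ_(i-1)) read
  1·M_0 + 4·M_1 + 1·M_2 = 6(Δ_1 - Δ_0) = 120
  1·M_1 + 4·M_2 + 1·M_3 = 6(Δ_2 - Δ_1) = -102
Clamped end conditions give two more equations: 2h_0·M_0 + h_0·M_1 = 6(Δ_0 - g'(0)) = -60 and h_2·M_2 + 2h_2·M_3 = 6(g'(3) - Δ_2) = 30.
Solving the tridiagonal system: M_0 = -878/15, M_1 = 856/15, M_2 = -746/15, M_3 = 598/15.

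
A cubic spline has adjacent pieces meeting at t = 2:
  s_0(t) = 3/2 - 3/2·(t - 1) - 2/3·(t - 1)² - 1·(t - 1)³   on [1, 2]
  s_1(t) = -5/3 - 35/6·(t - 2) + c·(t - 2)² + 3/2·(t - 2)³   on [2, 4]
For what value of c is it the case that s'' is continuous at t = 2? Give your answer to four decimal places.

-3.6667

s_0''(t) = -4/3 - 6·(t - 1), so s_0''(2) = -22/3. On the right, s_1''(2) = 2c, so c = -11/3.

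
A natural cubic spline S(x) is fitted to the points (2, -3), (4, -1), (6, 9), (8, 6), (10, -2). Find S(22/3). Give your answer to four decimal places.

8.2632

Write M_i for S''(x_i). With h_i = 2, 2, 2, 2 and divided differences Δ_i = 1, 5, -3/2, -4, the continuity of S' gives the tridiagonal system
  2·M_0 + 8·M_1 + 2·M_2 = 6(Δ_1 - Δ_0) = 24
  2·M_1 + 8·M_2 + 2·M_3 = 6(Δ_2 - Δ_1) = -39
  2·M_2 + 8·M_3 + 2·M_4 = 6(Δ_3 - Δ_2) = -15
Natural end conditions: M_0 = M_4 = 0.
Forward elimination and back-substitution give M_0 = 0, M_1 = 501/112, M_2 = -165/28, M_3 = -45/112, M_4 = 0.
On [6, 8], S(x) = 9 + 41/16·(x - 6) - 165/56·(x - 6)² + 205/448·(x - 6)³.
With (x - 6) = 4/3: S(22/3) = 6247/756.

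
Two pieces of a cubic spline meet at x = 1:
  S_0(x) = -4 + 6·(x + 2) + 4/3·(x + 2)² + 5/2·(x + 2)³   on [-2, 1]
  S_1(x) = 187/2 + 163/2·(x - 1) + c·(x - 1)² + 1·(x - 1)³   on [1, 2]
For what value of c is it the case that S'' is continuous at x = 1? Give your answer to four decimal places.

23.8333

S_0''(x) = 8/3 + 15·(x + 2), so S_0''(1) = 143/3. On the right, S_1''(1) = 2c, so c = 143/6.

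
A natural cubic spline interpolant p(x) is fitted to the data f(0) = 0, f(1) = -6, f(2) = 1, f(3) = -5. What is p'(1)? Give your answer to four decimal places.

Let σ_i = p''(x_i). Step sizes h_i = 1, 1, 1; slopes of the chords Δ_i = (y_(i+1) - y_i)/h_i = -6, 7, -6.
  1·σ_0 + 4·σ_1 + 1·σ_2 = 6(Δ_1 - Δ_0) = 78
  1·σ_1 + 4·σ_2 + 1·σ_3 = 6(Δ_2 - Δ_1) = -78
Natural end conditions: σ_0 = σ_3 = 0.
Solving the tridiagonal system: σ_0 = 0, σ_1 = 26, σ_2 = -26, σ_3 = 0.
On [1, 2], p'(x) = b_1 + 2c_1·(x - 1) + 3d_1·(x - 1)² with b_1 = Δ_1 - h_1(2σ_1 + σ_2)/6 = 8/3, c_1 = σ_1/2 = 13, d_1 = (σ_2 - σ_1)/(6h_1) = -26/3. So p'(1) = 8/3.

2.6667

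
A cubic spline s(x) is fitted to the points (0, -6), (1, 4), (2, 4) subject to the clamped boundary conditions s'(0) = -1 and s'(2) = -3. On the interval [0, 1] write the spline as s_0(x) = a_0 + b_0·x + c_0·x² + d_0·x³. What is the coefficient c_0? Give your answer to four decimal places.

23.5000

Write M_i for s''(x_i). With h_i = 1, 1 and divided differences Δ_i = 10, 0, the continuity of s' gives the tridiagonal system
  1·M_0 + 4·M_1 + 1·M_2 = 6(Δ_1 - Δ_0) = -60
Clamped end conditions give two more equations: 2h_0·M_0 + h_0·M_1 = 6(Δ_0 - s'(0)) = 66 and h_1·M_1 + 2h_1·M_2 = 6(s'(2) - Δ_1) = -18.
Solving: M_0 = 47, M_1 = -28, M_2 = 5.
On [0, 1], with s_0(x) = a_0 + b_0·x + c_0·x² + d_0·x³: c_0 = M_0/2 = 47/2, d_0 = (M_1 - M_0)/(6h_0) = -25/2, b_0 = Δ_0 - h_0(2M_0 + M_1)/6 = -1.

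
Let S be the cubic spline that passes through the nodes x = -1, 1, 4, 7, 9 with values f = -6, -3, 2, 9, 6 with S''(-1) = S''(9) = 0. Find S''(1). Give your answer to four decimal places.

Write M_i for S''(x_i). With h_i = 2, 3, 3, 2 and divided differences Δ_i = 3/2, 5/3, 7/3, -3/2, the continuity of S' gives the tridiagonal system
  2·M_0 + 10·M_1 + 3·M_2 = 6(Δ_1 - Δ_0) = 1
  3·M_1 + 12·M_2 + 3·M_3 = 6(Δ_2 - Δ_1) = 4
  3·M_2 + 10·M_3 + 2·M_4 = 6(Δ_3 - Δ_2) = -23
Natural end conditions: M_0 = M_4 = 0.
Forward elimination and back-substitution give M_0 = 0, M_1 = -18/85, M_2 = 53/51, M_3 = -222/85, M_4 = 0.

-0.2118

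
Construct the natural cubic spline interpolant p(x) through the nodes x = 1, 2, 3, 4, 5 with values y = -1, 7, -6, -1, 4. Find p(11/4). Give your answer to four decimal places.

-3.3100

Let m_i = p''(x_i). Step sizes h_i = 1, 1, 1, 1; slopes of the chords Δ_i = (y_(i+1) - y_i)/h_i = 8, -13, 5, 5.
  1·m_0 + 4·m_1 + 1·m_2 = 6(Δ_1 - Δ_0) = -126
  1·m_1 + 4·m_2 + 1·m_3 = 6(Δ_2 - Δ_1) = 108
  1·m_2 + 4·m_3 + 1·m_4 = 6(Δ_3 - Δ_2) = 0
Natural end conditions: m_0 = m_4 = 0.
Hence m_0 = 0, m_1 = -1161/28, m_2 = 279/7, m_3 = -279/28, m_4 = 0.
On [2, 3], p(x) = 7 - 163/28·(x - 2) - 1161/56·(x - 2)² + 759/56·(x - 2)³.
With (x - 2) = 3/4: p(11/4) = -11863/3584.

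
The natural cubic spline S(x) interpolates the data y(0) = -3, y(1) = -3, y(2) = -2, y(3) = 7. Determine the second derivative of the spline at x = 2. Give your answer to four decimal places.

12.4000

Write m_i for S''(x_i). With h_i = 1, 1, 1 and divided differences Δ_i = 0, 1, 9, the continuity of S' gives the tridiagonal system
  1·m_0 + 4·m_1 + 1·m_2 = 6(Δ_1 - Δ_0) = 6
  1·m_1 + 4·m_2 + 1·m_3 = 6(Δ_2 - Δ_1) = 48
Natural end conditions: m_0 = m_3 = 0.
Solving: m_0 = 0, m_1 = -8/5, m_2 = 62/5, m_3 = 0.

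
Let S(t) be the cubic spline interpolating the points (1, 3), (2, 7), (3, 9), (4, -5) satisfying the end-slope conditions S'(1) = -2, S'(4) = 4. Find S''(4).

Put M_i = S'' at the i-th knot. Here h = (1, 1, 1) and Δ = (4, 2, -14), so the interior equations h_(i-1)·M_(i-1) + 2(h_(i-1)+h_i)·M_i + h_i·M_(i+1) = 6(Δ_i − Δ_(i-1)) read
  1·M_0 + 4·M_1 + 1·M_2 = 6(Δ_1 - Δ_0) = -12
  1·M_1 + 4·M_2 + 1·M_3 = 6(Δ_2 - Δ_1) = -96
Clamped end conditions give two more equations: 2h_0·M_0 + h_0·M_1 = 6(Δ_0 - S'(1)) = 36 and h_2·M_2 + 2h_2·M_3 = 6(S'(4) - Δ_2) = 108.
Forward elimination and back-substitution give M_0 = 16, M_1 = 4, M_2 = -44, M_3 = 76.

76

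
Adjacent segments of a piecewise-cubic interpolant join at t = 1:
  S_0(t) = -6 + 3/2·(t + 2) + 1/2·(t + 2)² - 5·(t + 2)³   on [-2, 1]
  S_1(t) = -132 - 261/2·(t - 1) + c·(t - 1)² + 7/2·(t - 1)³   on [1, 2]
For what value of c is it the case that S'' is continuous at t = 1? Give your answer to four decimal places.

S_0''(t) = 1 - 30·(t + 2), so S_0''(1) = -89. On the right, S_1''(1) = 2c, so c = -89/2.

-44.5000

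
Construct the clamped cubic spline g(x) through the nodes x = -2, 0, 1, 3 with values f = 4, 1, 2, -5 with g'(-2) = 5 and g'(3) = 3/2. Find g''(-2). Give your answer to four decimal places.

With M_i denoting the second derivative at x_i, h_i = 2, 1, 2, and Δ_i = (y_(i+1) − y_i)/h_i = -3/2, 1, -7/2:
  2·M_0 + 6·M_1 + 1·M_2 = 6(Δ_1 - Δ_0) = 15
  1·M_1 + 6·M_2 + 2·M_3 = 6(Δ_2 - Δ_1) = -27
Clamped end conditions give two more equations: 2h_0·M_0 + h_0·M_1 = 6(Δ_0 - g'(-2)) = -39 and h_2·M_2 + 2h_2·M_3 = 6(g'(3) - Δ_2) = 30.
Forward elimination and back-substitution give M_0 = -455/32, M_1 = 143/16, M_2 = -163/16, M_3 = 403/32.

-14.2188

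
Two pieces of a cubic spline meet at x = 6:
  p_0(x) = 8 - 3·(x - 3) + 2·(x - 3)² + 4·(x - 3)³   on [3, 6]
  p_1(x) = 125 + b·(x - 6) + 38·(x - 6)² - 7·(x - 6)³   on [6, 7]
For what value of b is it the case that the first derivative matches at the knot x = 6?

p_0'(x) = -3 + 4·(x - 3) + 12·(x - 3)², so p_0'(6) = 117. On the right, p_1'(6) = b, so b = 117.

117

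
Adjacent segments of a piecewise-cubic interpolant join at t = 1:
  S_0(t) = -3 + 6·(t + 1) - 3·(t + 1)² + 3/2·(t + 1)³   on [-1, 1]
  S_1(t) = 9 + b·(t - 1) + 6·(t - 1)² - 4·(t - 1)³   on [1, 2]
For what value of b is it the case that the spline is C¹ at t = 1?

12

S_0'(t) = 6 - 6·(t + 1) + 9/2·(t + 1)², so S_0'(1) = 12. On the right, S_1'(1) = b, so b = 12.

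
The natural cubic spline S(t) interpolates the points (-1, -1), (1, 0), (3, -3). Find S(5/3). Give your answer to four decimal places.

-0.6296

With M_i denoting the second derivative at x_i, h_i = 2, 2, and Δ_i = (y_(i+1) − y_i)/h_i = 1/2, -3/2:
  2·M_0 + 8·M_1 + 2·M_2 = 6(Δ_1 - Δ_0) = -12
Natural end conditions: M_0 = M_2 = 0.
Solving the tridiagonal system: M_0 = 0, M_1 = -3/2, M_2 = 0.
On [1, 3], S(t) = 0 - 1/2·(t - 1) - 3/4·(t - 1)² + 1/8·(t - 1)³.
With (t - 1) = 2/3: S(5/3) = -17/27.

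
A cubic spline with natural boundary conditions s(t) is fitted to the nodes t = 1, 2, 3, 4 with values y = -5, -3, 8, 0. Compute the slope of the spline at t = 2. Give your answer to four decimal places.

With M_i denoting the second derivative at x_i, h_i = 1, 1, 1, and Δ_i = (y_(i+1) − y_i)/h_i = 2, 11, -8:
  1·M_0 + 4·M_1 + 1·M_2 = 6(Δ_1 - Δ_0) = 54
  1·M_1 + 4·M_2 + 1·M_3 = 6(Δ_2 - Δ_1) = -114
Natural end conditions: M_0 = M_3 = 0.
Solving the tridiagonal system: M_0 = 0, M_1 = 22, M_2 = -34, M_3 = 0.
On [2, 3], s'(t) = b_1 + 2c_1·(t - 2) + 3d_1·(t - 2)² with b_1 = Δ_1 - h_1(2M_1 + M_2)/6 = 28/3, c_1 = M_1/2 = 11, d_1 = (M_2 - M_1)/(6h_1) = -28/3. So s'(2) = 28/3.

9.3333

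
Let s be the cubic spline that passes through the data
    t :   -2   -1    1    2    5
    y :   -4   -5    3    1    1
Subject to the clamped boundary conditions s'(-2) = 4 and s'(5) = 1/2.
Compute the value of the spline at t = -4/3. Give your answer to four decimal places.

Put m_i = s'' at the i-th knot. Here h = (1, 2, 1, 3) and Δ = (-1, 4, -2, 0), so the interior equations h_(i-1)·m_(i-1) + 2(h_(i-1)+h_i)·m_i + h_i·m_(i+1) = 6(Δ_i − Δ_(i-1)) read
  1·m_0 + 6·m_1 + 2·m_2 = 6(Δ_1 - Δ_0) = 30
  2·m_1 + 6·m_2 + 1·m_3 = 6(Δ_2 - Δ_1) = -36
  1·m_2 + 8·m_3 + 3·m_4 = 6(Δ_3 - Δ_2) = 12
Clamped end conditions give two more equations: 2h_0·m_0 + h_0·m_1 = 6(Δ_0 - s'(-2)) = -30 and h_3·m_3 + 2h_3·m_4 = 6(s'(5) - Δ_3) = 3.
Forward elimination and back-substitution give m_0 = -2563/122, m_1 = 733/61, m_2 = -2573/244, m_3 = 395/122, m_4 = -273/244.
On [-2, -1], s(t) = -4 + 4·(t + 2) - 2563/244·(t + 2)² + 1343/244·(t + 2)³.
With (t + 2) = 2/3: s(-4/3) = -7199/1647.

-4.3710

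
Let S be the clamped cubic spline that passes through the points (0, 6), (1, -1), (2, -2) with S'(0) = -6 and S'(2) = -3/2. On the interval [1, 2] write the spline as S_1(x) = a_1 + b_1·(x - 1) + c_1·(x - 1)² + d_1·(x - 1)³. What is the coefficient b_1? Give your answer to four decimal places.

-4.1250

Put m_i = S'' at the i-th knot. Here h = (1, 1) and Δ = (-7, -1), so the interior equations h_(i-1)·m_(i-1) + 2(h_(i-1)+h_i)·m_i + h_i·m_(i+1) = 6(Δ_i − Δ_(i-1)) read
  1·m_0 + 4·m_1 + 1·m_2 = 6(Δ_1 - Δ_0) = 36
Clamped end conditions give two more equations: 2h_0·m_0 + h_0·m_1 = 6(Δ_0 - S'(0)) = -6 and h_1·m_1 + 2h_1·m_2 = 6(S'(2) - Δ_1) = -3.
Solving the tridiagonal system: m_0 = -39/4, m_1 = 27/2, m_2 = -33/4.
On [1, 2], with S_1(x) = a_1 + b_1·(x - 1) + c_1·(x - 1)² + d_1·(x - 1)³: c_1 = m_1/2 = 27/4, d_1 = (m_2 - m_1)/(6h_1) = -29/8, b_1 = Δ_1 - h_1(2m_1 + m_2)/6 = -33/8.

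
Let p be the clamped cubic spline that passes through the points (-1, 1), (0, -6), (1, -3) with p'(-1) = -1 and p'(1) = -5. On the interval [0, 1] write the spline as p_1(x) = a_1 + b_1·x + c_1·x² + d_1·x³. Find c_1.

17

With M_i denoting the second derivative at x_i, h_i = 1, 1, and Δ_i = (y_(i+1) − y_i)/h_i = -7, 3:
  1·M_0 + 4·M_1 + 1·M_2 = 6(Δ_1 - Δ_0) = 60
Clamped end conditions give two more equations: 2h_0·M_0 + h_0·M_1 = 6(Δ_0 - p'(-1)) = -36 and h_1·M_1 + 2h_1·M_2 = 6(p'(1) - Δ_1) = -48.
Forward elimination and back-substitution give M_0 = -35, M_1 = 34, M_2 = -41.
On [0, 1], with p_1(x) = a_1 + b_1·x + c_1·x² + d_1·x³: c_1 = M_1/2 = 17, d_1 = (M_2 - M_1)/(6h_1) = -25/2, b_1 = Δ_1 - h_1(2M_1 + M_2)/6 = -3/2.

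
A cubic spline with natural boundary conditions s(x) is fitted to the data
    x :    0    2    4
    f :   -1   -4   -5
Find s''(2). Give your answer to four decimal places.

With M_i denoting the second derivative at x_i, h_i = 2, 2, and Δ_i = (y_(i+1) − y_i)/h_i = -3/2, -1/2:
  2·M_0 + 8·M_1 + 2·M_2 = 6(Δ_1 - Δ_0) = 6
Natural end conditions: M_0 = M_2 = 0.
Solving the tridiagonal system: M_0 = 0, M_1 = 3/4, M_2 = 0.

0.7500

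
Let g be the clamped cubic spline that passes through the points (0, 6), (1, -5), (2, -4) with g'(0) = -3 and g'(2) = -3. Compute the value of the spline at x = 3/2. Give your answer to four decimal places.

-4.8750

Let σ_i = g''(x_i). Step sizes h_i = 1, 1; slopes of the chords Δ_i = (y_(i+1) - y_i)/h_i = -11, 1.
  1·σ_0 + 4·σ_1 + 1·σ_2 = 6(Δ_1 - Δ_0) = 72
Clamped end conditions give two more equations: 2h_0·σ_0 + h_0·σ_1 = 6(Δ_0 - g'(0)) = -48 and h_1·σ_1 + 2h_1·σ_2 = 6(g'(2) - Δ_1) = -24.
Forward elimination and back-substitution give σ_0 = -42, σ_1 = 36, σ_2 = -30.
On [1, 2], g(x) = -5 - 6·(x - 1) + 18·(x - 1)² - 11·(x - 1)³.
With (x - 1) = 1/2: g(3/2) = -39/8.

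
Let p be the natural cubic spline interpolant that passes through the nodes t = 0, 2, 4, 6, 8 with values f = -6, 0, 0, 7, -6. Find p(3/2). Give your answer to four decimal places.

-0.6914

Put σ_i = p'' at the i-th knot. Here h = (2, 2, 2, 2) and Δ = (3, 0, 7/2, -13/2), so the interior equations h_(i-1)·σ_(i-1) + 2(h_(i-1)+h_i)·σ_i + h_i·σ_(i+1) = 6(Δ_i − Δ_(i-1)) read
  2·σ_0 + 8·σ_1 + 2·σ_2 = 6(Δ_1 - Δ_0) = -18
  2·σ_1 + 8·σ_2 + 2·σ_3 = 6(Δ_2 - Δ_1) = 21
  2·σ_2 + 8·σ_3 + 2·σ_4 = 6(Δ_3 - Δ_2) = -60
Natural end conditions: σ_0 = σ_4 = 0.
Solving the tridiagonal system: σ_0 = 0, σ_1 = -207/56, σ_2 = 81/14, σ_3 = -501/56, σ_4 = 0.
On [0, 2], p(t) = -6 + 237/56·t + 0·t² - 69/224·t³.
With t = 3/2: p(3/2) = -177/256.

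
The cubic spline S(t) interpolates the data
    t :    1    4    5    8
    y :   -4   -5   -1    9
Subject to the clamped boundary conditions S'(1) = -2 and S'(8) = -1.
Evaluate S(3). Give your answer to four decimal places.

-6.4377

Write σ_i for S''(x_i). With h_i = 3, 1, 3 and divided differences Δ_i = -1/3, 4, 10/3, the continuity of S' gives the tridiagonal system
  3·σ_0 + 8·σ_1 + 1·σ_2 = 6(Δ_1 - Δ_0) = 26
  1·σ_1 + 8·σ_2 + 3·σ_3 = 6(Δ_2 - Δ_1) = -4
Clamped end conditions give two more equations: 2h_0·σ_0 + h_0·σ_1 = 6(Δ_0 - S'(1)) = 10 and h_2·σ_2 + 2h_2·σ_3 = 6(S'(8) - Δ_2) = -26.
Solving the tridiagonal system: σ_0 = 4/33, σ_1 = 34/11, σ_2 = 10/11, σ_3 = -158/33.
On [1, 4], S(t) = -4 - 2·(t - 1) + 2/33·(t - 1)² + 49/297·(t - 1)³.
With (t - 1) = 2: S(3) = -1912/297.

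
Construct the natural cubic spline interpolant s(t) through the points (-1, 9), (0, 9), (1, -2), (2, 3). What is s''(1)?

30

With m_i denoting the second derivative at x_i, h_i = 1, 1, 1, and Δ_i = (y_(i+1) − y_i)/h_i = 0, -11, 5:
  1·m_0 + 4·m_1 + 1·m_2 = 6(Δ_1 - Δ_0) = -66
  1·m_1 + 4·m_2 + 1·m_3 = 6(Δ_2 - Δ_1) = 96
Natural end conditions: m_0 = m_3 = 0.
Solving the tridiagonal system: m_0 = 0, m_1 = -24, m_2 = 30, m_3 = 0.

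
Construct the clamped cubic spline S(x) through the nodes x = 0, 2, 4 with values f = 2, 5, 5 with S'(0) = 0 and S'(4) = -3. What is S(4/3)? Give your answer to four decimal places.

3.6667

Let σ_i = S''(x_i). Step sizes h_i = 2, 2; slopes of the chords Δ_i = (y_(i+1) - y_i)/h_i = 3/2, 0.
  2·σ_0 + 8·σ_1 + 2·σ_2 = 6(Δ_1 - Δ_0) = -9
Clamped end conditions give two more equations: 2h_0·σ_0 + h_0·σ_1 = 6(Δ_0 - S'(0)) = 9 and h_1·σ_1 + 2h_1·σ_2 = 6(S'(4) - Δ_1) = -18.
Solving: σ_0 = 21/8, σ_1 = -3/4, σ_2 = -33/8.
On [0, 2], S(x) = 2 + 0·x + 21/16·x² - 9/32·x³.
With x = 4/3: S(4/3) = 11/3.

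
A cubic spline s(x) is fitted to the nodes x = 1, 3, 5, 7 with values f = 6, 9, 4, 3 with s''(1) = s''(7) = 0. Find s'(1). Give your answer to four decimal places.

Put M_i = s'' at the i-th knot. Here h = (2, 2, 2) and Δ = (3/2, -5/2, -1/2), so the interior equations h_(i-1)·M_(i-1) + 2(h_(i-1)+h_i)·M_i + h_i·M_(i+1) = 6(Δ_i − Δ_(i-1)) read
  2·M_0 + 8·M_1 + 2·M_2 = 6(Δ_1 - Δ_0) = -24
  2·M_1 + 8·M_2 + 2·M_3 = 6(Δ_2 - Δ_1) = 12
Natural end conditions: M_0 = M_3 = 0.
Solving the tridiagonal system: M_0 = 0, M_1 = -18/5, M_2 = 12/5, M_3 = 0.
On [1, 3], s'(x) = b_0 + 2c_0·(x - 1) + 3d_0·(x - 1)² with b_0 = Δ_0 - h_0(2M_0 + M_1)/6 = 27/10, c_0 = M_0/2 = 0, d_0 = (M_1 - M_0)/(6h_0) = -3/10. So s'(1) = 27/10.

2.7000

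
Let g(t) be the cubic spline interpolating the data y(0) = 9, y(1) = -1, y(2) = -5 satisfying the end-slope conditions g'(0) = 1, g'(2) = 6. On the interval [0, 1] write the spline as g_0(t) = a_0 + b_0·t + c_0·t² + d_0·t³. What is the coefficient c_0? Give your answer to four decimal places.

Let M_i = g''(x_i). Step sizes h_i = 1, 1; slopes of the chords Δ_i = (y_(i+1) - y_i)/h_i = -10, -4.
  1·M_0 + 4·M_1 + 1·M_2 = 6(Δ_1 - Δ_0) = 36
Clamped end conditions give two more equations: 2h_0·M_0 + h_0·M_1 = 6(Δ_0 - g'(0)) = -66 and h_1·M_1 + 2h_1·M_2 = 6(g'(2) - Δ_1) = 60.
Hence M_0 = -79/2, M_1 = 13, M_2 = 47/2.
On [0, 1], with g_0(t) = a_0 + b_0·t + c_0·t² + d_0·t³: c_0 = M_0/2 = -79/4, d_0 = (M_1 - M_0)/(6h_0) = 35/4, b_0 = Δ_0 - h_0(2M_0 + M_1)/6 = 1.

-19.7500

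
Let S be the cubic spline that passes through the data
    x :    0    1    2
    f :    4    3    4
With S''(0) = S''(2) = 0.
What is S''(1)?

3

Put M_i = S'' at the i-th knot. Here h = (1, 1) and Δ = (-1, 1), so the interior equations h_(i-1)·M_(i-1) + 2(h_(i-1)+h_i)·M_i + h_i·M_(i+1) = 6(Δ_i − Δ_(i-1)) read
  1·M_0 + 4·M_1 + 1·M_2 = 6(Δ_1 - Δ_0) = 12
Natural end conditions: M_0 = M_2 = 0.
Solving: M_0 = 0, M_1 = 3, M_2 = 0.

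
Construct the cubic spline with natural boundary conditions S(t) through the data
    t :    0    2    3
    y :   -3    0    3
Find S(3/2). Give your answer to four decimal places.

-1.0781

With M_i denoting the second derivative at x_i, h_i = 2, 1, and Δ_i = (y_(i+1) − y_i)/h_i = 3/2, 3:
  2·M_0 + 6·M_1 + 1·M_2 = 6(Δ_1 - Δ_0) = 9
Natural end conditions: M_0 = M_2 = 0.
Forward elimination and back-substitution give M_0 = 0, M_1 = 3/2, M_2 = 0.
On [0, 2], S(t) = -3 + 1·t + 0·t² + 1/8·t³.
With t = 3/2: S(3/2) = -69/64.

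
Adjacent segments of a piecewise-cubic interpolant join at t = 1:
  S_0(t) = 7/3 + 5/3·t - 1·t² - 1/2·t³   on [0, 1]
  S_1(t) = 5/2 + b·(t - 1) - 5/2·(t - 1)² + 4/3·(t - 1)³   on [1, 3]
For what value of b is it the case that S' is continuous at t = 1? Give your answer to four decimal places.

-1.8333

S_0'(t) = 5/3 - 2·t - 3/2·t², so S_0'(1) = -11/6. On the right, S_1'(1) = b, so b = -11/6.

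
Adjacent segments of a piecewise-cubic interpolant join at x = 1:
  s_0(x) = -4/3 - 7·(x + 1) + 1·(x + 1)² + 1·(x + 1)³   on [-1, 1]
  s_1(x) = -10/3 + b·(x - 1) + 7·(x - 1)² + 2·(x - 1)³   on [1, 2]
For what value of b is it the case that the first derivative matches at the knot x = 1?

9

s_0'(x) = -7 + 2·(x + 1) + 3·(x + 1)², so s_0'(1) = 9. On the right, s_1'(1) = b, so b = 9.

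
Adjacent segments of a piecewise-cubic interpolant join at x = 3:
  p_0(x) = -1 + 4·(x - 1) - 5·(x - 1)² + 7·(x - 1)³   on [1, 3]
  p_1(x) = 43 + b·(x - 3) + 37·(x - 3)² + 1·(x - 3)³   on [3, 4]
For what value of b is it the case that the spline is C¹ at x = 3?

p_0'(x) = 4 - 10·(x - 1) + 21·(x - 1)², so p_0'(3) = 68. On the right, p_1'(3) = b, so b = 68.

68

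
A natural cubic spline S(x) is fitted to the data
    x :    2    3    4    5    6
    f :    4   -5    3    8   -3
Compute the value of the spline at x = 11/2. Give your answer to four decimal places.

Put σ_i = S'' at the i-th knot. Here h = (1, 1, 1, 1) and Δ = (-9, 8, 5, -11), so the interior equations h_(i-1)·σ_(i-1) + 2(h_(i-1)+h_i)·σ_i + h_i·σ_(i+1) = 6(Δ_i − Δ_(i-1)) read
  1·σ_0 + 4·σ_1 + 1·σ_2 = 6(Δ_1 - Δ_0) = 102
  1·σ_1 + 4·σ_2 + 1·σ_3 = 6(Δ_2 - Δ_1) = -18
  1·σ_2 + 4·σ_3 + 1·σ_4 = 6(Δ_3 - Δ_2) = -96
Natural end conditions: σ_0 = σ_4 = 0.
Solving: σ_0 = 0, σ_1 = 753/28, σ_2 = -39/7, σ_3 = -633/28, σ_4 = 0.
On [5, 6], S(x) = 8 - 97/28·(x - 5) - 633/56·(x - 5)² + 211/56·(x - 5)³.
With (x - 5) = 1/2: S(11/2) = 1753/448.

3.9129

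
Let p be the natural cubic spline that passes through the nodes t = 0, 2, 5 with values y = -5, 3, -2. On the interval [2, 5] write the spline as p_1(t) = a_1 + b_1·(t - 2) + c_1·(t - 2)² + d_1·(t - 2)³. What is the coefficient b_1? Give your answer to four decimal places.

1.7333

Write m_i for p''(x_i). With h_i = 2, 3 and divided differences Δ_i = 4, -5/3, the continuity of p' gives the tridiagonal system
  2·m_0 + 10·m_1 + 3·m_2 = 6(Δ_1 - Δ_0) = -34
Natural end conditions: m_0 = m_2 = 0.
Hence m_0 = 0, m_1 = -17/5, m_2 = 0.
On [2, 5], with p_1(t) = a_1 + b_1·(t - 2) + c_1·(t - 2)² + d_1·(t - 2)³: c_1 = m_1/2 = -17/10, d_1 = (m_2 - m_1)/(6h_1) = 17/90, b_1 = Δ_1 - h_1(2m_1 + m_2)/6 = 26/15.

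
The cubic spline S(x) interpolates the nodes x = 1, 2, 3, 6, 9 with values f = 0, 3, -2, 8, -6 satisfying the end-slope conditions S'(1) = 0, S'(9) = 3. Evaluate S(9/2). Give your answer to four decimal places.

1.7310

Put σ_i = S'' at the i-th knot. Here h = (1, 1, 3, 3) and Δ = (3, -5, 10/3, -14/3), so the interior equations h_(i-1)·σ_(i-1) + 2(h_(i-1)+h_i)·σ_i + h_i·σ_(i+1) = 6(Δ_i − Δ_(i-1)) read
  1·σ_0 + 4·σ_1 + 1·σ_2 = 6(Δ_1 - Δ_0) = -48
  1·σ_1 + 8·σ_2 + 3·σ_3 = 6(Δ_2 - Δ_1) = 50
  3·σ_2 + 12·σ_3 + 3·σ_4 = 6(Δ_3 - Δ_2) = -48
Clamped end conditions give two more equations: 2h_0·σ_0 + h_0·σ_1 = 6(Δ_0 - S'(1)) = 18 and h_3·σ_3 + 2h_3·σ_4 = 6(S'(9) - Δ_3) = 46.
Solving the tridiagonal system: σ_0 = 1061/56, σ_1 = -557/28, σ_2 = 101/8, σ_3 = -871/84, σ_4 = 2159/168.
On [3, 6], S(x) = -2 - 115/28·(x - 3) + 101/16·(x - 3)² - 3863/3024·(x - 3)³.
With (x - 3) = 3/2: S(9/2) = 1551/896.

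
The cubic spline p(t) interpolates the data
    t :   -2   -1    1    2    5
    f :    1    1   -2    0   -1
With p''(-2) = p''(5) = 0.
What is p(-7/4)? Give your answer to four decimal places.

Write m_i for p''(x_i). With h_i = 1, 2, 1, 3 and divided differences Δ_i = 0, -3/2, 2, -1/3, the continuity of p' gives the tridiagonal system
  1·m_0 + 6·m_1 + 2·m_2 = 6(Δ_1 - Δ_0) = -9
  2·m_1 + 6·m_2 + 1·m_3 = 6(Δ_2 - Δ_1) = 21
  1·m_2 + 8·m_3 + 3·m_4 = 6(Δ_3 - Δ_2) = -14
Natural end conditions: m_0 = m_4 = 0.
Solving: m_0 = 0, m_1 = -787/250, m_2 = 618/125, m_3 = -296/125, m_4 = 0.
On [-2, -1], p(t) = 1 + 787/1500·(t + 2) + 0·(t + 2)² - 787/1500·(t + 2)³.
With (t + 2) = 1/4: p(-7/4) = 7187/6400.

1.1230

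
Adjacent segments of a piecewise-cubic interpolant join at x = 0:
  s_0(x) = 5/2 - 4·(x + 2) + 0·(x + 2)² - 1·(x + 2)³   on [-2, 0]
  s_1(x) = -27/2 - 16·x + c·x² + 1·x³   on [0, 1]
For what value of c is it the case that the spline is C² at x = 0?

s_0''(x) = 0 - 6·(x + 2), so s_0''(0) = -12. On the right, s_1''(0) = 2c, so c = -6.

-6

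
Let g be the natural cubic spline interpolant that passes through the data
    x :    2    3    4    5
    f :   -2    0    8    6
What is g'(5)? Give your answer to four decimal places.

Put M_i = g'' at the i-th knot. Here h = (1, 1, 1) and Δ = (2, 8, -2), so the interior equations h_(i-1)·M_(i-1) + 2(h_(i-1)+h_i)·M_i + h_i·M_(i+1) = 6(Δ_i − Δ_(i-1)) read
  1·M_0 + 4·M_1 + 1·M_2 = 6(Δ_1 - Δ_0) = 36
  1·M_1 + 4·M_2 + 1·M_3 = 6(Δ_2 - Δ_1) = -60
Natural end conditions: M_0 = M_3 = 0.
Forward elimination and back-substitution give M_0 = 0, M_1 = 68/5, M_2 = -92/5, M_3 = 0.
On [4, 5], g'(x) = b_2 + 2c_2·(x - 4) + 3d_2·(x - 4)² with b_2 = Δ_2 - h_2(2M_2 + M_3)/6 = 62/15, c_2 = M_2/2 = -46/5, d_2 = (M_3 - M_2)/(6h_2) = 46/15. So g'(5) = -76/15.

-5.0667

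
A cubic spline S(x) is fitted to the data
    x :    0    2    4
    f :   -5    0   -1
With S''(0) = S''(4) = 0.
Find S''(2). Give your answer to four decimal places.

Let M_i = S''(x_i). Step sizes h_i = 2, 2; slopes of the chords Δ_i = (y_(i+1) - y_i)/h_i = 5/2, -1/2.
  2·M_0 + 8·M_1 + 2·M_2 = 6(Δ_1 - Δ_0) = -18
Natural end conditions: M_0 = M_2 = 0.
Forward elimination and back-substitution give M_0 = 0, M_1 = -9/4, M_2 = 0.

-2.2500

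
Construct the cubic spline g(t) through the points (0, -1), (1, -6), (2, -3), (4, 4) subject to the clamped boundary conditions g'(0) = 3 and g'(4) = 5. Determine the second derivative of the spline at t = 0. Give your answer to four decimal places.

Put M_i = g'' at the i-th knot. Here h = (1, 1, 2) and Δ = (-5, 3, 7/2), so the interior equations h_(i-1)·M_(i-1) + 2(h_(i-1)+h_i)·M_i + h_i·M_(i+1) = 6(Δ_i − Δ_(i-1)) read
  1·M_0 + 4·M_1 + 1·M_2 = 6(Δ_1 - Δ_0) = 48
  1·M_1 + 6·M_2 + 2·M_3 = 6(Δ_2 - Δ_1) = 3
Clamped end conditions give two more equations: 2h_0·M_0 + h_0·M_1 = 6(Δ_0 - g'(0)) = -48 and h_2·M_2 + 2h_2·M_3 = 6(g'(4) - Δ_2) = 9.
Solving the tridiagonal system: M_0 = -769/22, M_1 = 241/11, M_2 = -103/22, M_3 = 101/22.

-34.9545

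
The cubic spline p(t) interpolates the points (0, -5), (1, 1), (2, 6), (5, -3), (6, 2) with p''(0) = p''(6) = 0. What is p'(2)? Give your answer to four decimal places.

Write M_i for p''(x_i). With h_i = 1, 1, 3, 1 and divided differences Δ_i = 6, 5, -3, 5, the continuity of p' gives the tridiagonal system
  1·M_0 + 4·M_1 + 1·M_2 = 6(Δ_1 - Δ_0) = -6
  1·M_1 + 8·M_2 + 3·M_3 = 6(Δ_2 - Δ_1) = -48
  3·M_2 + 8·M_3 + 1·M_4 = 6(Δ_3 - Δ_2) = 48
Natural end conditions: M_0 = M_4 = 0.
Solving: M_0 = 0, M_1 = 99/106, M_2 = -516/53, M_3 = 1023/106, M_4 = 0.
On [2, 5], p'(t) = b_2 + 2c_2·(t - 2) + 3d_2·(t - 2)² with b_2 = Δ_2 - h_2(2M_2 + M_3)/6 = 405/212, c_2 = M_2/2 = -258/53, d_2 = (M_3 - M_2)/(6h_2) = 685/636. So p'(2) = 405/212.

1.9104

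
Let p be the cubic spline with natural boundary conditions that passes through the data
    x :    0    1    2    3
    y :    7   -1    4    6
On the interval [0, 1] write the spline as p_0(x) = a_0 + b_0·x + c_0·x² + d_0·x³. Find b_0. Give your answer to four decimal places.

With M_i denoting the second derivative at x_i, h_i = 1, 1, 1, and Δ_i = (y_(i+1) − y_i)/h_i = -8, 5, 2:
  1·M_0 + 4·M_1 + 1·M_2 = 6(Δ_1 - Δ_0) = 78
  1·M_1 + 4·M_2 + 1·M_3 = 6(Δ_2 - Δ_1) = -18
Natural end conditions: M_0 = M_3 = 0.
Solving the tridiagonal system: M_0 = 0, M_1 = 22, M_2 = -10, M_3 = 0.
On [0, 1], with p_0(x) = a_0 + b_0·x + c_0·x² + d_0·x³: c_0 = M_0/2 = 0, d_0 = (M_1 - M_0)/(6h_0) = 11/3, b_0 = Δ_0 - h_0(2M_0 + M_1)/6 = -35/3.

-11.6667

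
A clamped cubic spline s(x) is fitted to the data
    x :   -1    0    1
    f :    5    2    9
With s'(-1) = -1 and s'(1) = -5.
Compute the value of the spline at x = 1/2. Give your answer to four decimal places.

Put σ_i = s'' at the i-th knot. Here h = (1, 1) and Δ = (-3, 7), so the interior equations h_(i-1)·σ_(i-1) + 2(h_(i-1)+h_i)·σ_i + h_i·σ_(i+1) = 6(Δ_i − Δ_(i-1)) read
  1·σ_0 + 4·σ_1 + 1·σ_2 = 6(Δ_1 - Δ_0) = 60
Clamped end conditions give two more equations: 2h_0·σ_0 + h_0·σ_1 = 6(Δ_0 - s'(-1)) = -12 and h_1·σ_1 + 2h_1·σ_2 = 6(s'(1) - Δ_1) = -72.
Solving the tridiagonal system: σ_0 = -23, σ_1 = 34, σ_2 = -53.
On [0, 1], s(x) = 2 + 9/2·x + 17·x² - 29/2·x³.
With x = 1/2: s(1/2) = 107/16.

6.6875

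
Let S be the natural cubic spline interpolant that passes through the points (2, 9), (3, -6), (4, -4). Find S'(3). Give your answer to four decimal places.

-6.5000

With M_i denoting the second derivative at x_i, h_i = 1, 1, and Δ_i = (y_(i+1) − y_i)/h_i = -15, 2:
  1·M_0 + 4·M_1 + 1·M_2 = 6(Δ_1 - Δ_0) = 102
Natural end conditions: M_0 = M_2 = 0.
Forward elimination and back-substitution give M_0 = 0, M_1 = 51/2, M_2 = 0.
On [3, 4], S'(x) = b_1 + 2c_1·(x - 3) + 3d_1·(x - 3)² with b_1 = Δ_1 - h_1(2M_1 + M_2)/6 = -13/2, c_1 = M_1/2 = 51/4, d_1 = (M_2 - M_1)/(6h_1) = -17/4. So S'(3) = -13/2.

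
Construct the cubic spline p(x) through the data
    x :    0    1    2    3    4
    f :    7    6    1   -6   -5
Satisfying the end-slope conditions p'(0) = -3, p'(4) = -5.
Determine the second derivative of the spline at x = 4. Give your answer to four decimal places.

-28.3571

Let m_i = p''(x_i). Step sizes h_i = 1, 1, 1, 1; slopes of the chords Δ_i = (y_(i+1) - y_i)/h_i = -1, -5, -7, 1.
  1·m_0 + 4·m_1 + 1·m_2 = 6(Δ_1 - Δ_0) = -24
  1·m_1 + 4·m_2 + 1·m_3 = 6(Δ_2 - Δ_1) = -12
  1·m_2 + 4·m_3 + 1·m_4 = 6(Δ_3 - Δ_2) = 48
Clamped end conditions give two more equations: 2h_0·m_0 + h_0·m_1 = 6(Δ_0 - p'(0)) = 12 and h_3·m_3 + 2h_3·m_4 = 6(p'(4) - Δ_3) = -36.
Solving: m_0 = 131/14, m_1 = -47/7, m_2 = -13/2, m_3 = 145/7, m_4 = -397/14.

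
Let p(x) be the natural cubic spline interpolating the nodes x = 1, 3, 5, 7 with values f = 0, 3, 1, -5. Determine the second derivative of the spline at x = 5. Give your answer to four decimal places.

-1.1000

Put M_i = p'' at the i-th knot. Here h = (2, 2, 2) and Δ = (3/2, -1, -3), so the interior equations h_(i-1)·M_(i-1) + 2(h_(i-1)+h_i)·M_i + h_i·M_(i+1) = 6(Δ_i − Δ_(i-1)) read
  2·M_0 + 8·M_1 + 2·M_2 = 6(Δ_1 - Δ_0) = -15
  2·M_1 + 8·M_2 + 2·M_3 = 6(Δ_2 - Δ_1) = -12
Natural end conditions: M_0 = M_3 = 0.
Solving: M_0 = 0, M_1 = -8/5, M_2 = -11/10, M_3 = 0.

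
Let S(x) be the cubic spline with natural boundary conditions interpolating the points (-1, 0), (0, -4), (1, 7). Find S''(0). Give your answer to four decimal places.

22.5000

Put M_i = S'' at the i-th knot. Here h = (1, 1) and Δ = (-4, 11), so the interior equations h_(i-1)·M_(i-1) + 2(h_(i-1)+h_i)·M_i + h_i·M_(i+1) = 6(Δ_i − Δ_(i-1)) read
  1·M_0 + 4·M_1 + 1·M_2 = 6(Δ_1 - Δ_0) = 90
Natural end conditions: M_0 = M_2 = 0.
Forward elimination and back-substitution give M_0 = 0, M_1 = 45/2, M_2 = 0.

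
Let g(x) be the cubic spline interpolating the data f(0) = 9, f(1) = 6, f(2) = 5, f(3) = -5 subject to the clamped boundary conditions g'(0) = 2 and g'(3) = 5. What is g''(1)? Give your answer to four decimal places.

17.2000

Put σ_i = g'' at the i-th knot. Here h = (1, 1, 1) and Δ = (-3, -1, -10), so the interior equations h_(i-1)·σ_(i-1) + 2(h_(i-1)+h_i)·σ_i + h_i·σ_(i+1) = 6(Δ_i − Δ_(i-1)) read
  1·σ_0 + 4·σ_1 + 1·σ_2 = 6(Δ_1 - Δ_0) = 12
  1·σ_1 + 4·σ_2 + 1·σ_3 = 6(Δ_2 - Δ_1) = -54
Clamped end conditions give two more equations: 2h_0·σ_0 + h_0·σ_1 = 6(Δ_0 - g'(0)) = -30 and h_2·σ_2 + 2h_2·σ_3 = 6(g'(3) - Δ_2) = 90.
Forward elimination and back-substitution give σ_0 = -118/5, σ_1 = 86/5, σ_2 = -166/5, σ_3 = 308/5.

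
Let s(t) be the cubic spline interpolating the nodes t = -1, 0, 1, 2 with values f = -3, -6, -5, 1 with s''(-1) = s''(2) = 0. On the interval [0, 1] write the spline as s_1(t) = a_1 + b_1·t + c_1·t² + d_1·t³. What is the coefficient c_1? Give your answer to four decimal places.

2.2000

Write M_i for s''(x_i). With h_i = 1, 1, 1 and divided differences Δ_i = -3, 1, 6, the continuity of s' gives the tridiagonal system
  1·M_0 + 4·M_1 + 1·M_2 = 6(Δ_1 - Δ_0) = 24
  1·M_1 + 4·M_2 + 1·M_3 = 6(Δ_2 - Δ_1) = 30
Natural end conditions: M_0 = M_3 = 0.
Hence M_0 = 0, M_1 = 22/5, M_2 = 32/5, M_3 = 0.
On [0, 1], with s_1(t) = a_1 + b_1·t + c_1·t² + d_1·t³: c_1 = M_1/2 = 11/5, d_1 = (M_2 - M_1)/(6h_1) = 1/3, b_1 = Δ_1 - h_1(2M_1 + M_2)/6 = -23/15.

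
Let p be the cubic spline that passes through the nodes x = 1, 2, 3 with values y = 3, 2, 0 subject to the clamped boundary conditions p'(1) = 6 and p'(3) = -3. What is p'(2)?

Write M_i for p''(x_i). With h_i = 1, 1 and divided differences Δ_i = -1, -2, the continuity of p' gives the tridiagonal system
  1·M_0 + 4·M_1 + 1·M_2 = 6(Δ_1 - Δ_0) = -6
Clamped end conditions give two more equations: 2h_0·M_0 + h_0·M_1 = 6(Δ_0 - p'(1)) = -42 and h_1·M_1 + 2h_1·M_2 = 6(p'(3) - Δ_1) = -6.
Hence M_0 = -24, M_1 = 6, M_2 = -6.
On [2, 3], p'(x) = b_1 + 2c_1·(x - 2) + 3d_1·(x - 2)² with b_1 = Δ_1 - h_1(2M_1 + M_2)/6 = -3, c_1 = M_1/2 = 3, d_1 = (M_2 - M_1)/(6h_1) = -2. So p'(2) = -3.

-3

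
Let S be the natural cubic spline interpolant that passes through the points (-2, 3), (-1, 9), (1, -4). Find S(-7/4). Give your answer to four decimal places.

Write σ_i for S''(x_i). With h_i = 1, 2 and divided differences Δ_i = 6, -13/2, the continuity of S' gives the tridiagonal system
  1·σ_0 + 6·σ_1 + 2·σ_2 = 6(Δ_1 - Δ_0) = -75
Natural end conditions: σ_0 = σ_2 = 0.
Hence σ_0 = 0, σ_1 = -25/2, σ_2 = 0.
On [-2, -1], S(x) = 3 + 97/12·(x + 2) + 0·(x + 2)² - 25/12·(x + 2)³.
With (x + 2) = 1/4: S(-7/4) = 1277/256.

4.9883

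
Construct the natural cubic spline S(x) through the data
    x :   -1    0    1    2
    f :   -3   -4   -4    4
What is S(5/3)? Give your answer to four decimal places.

Let M_i = S''(x_i). Step sizes h_i = 1, 1, 1; slopes of the chords Δ_i = (y_(i+1) - y_i)/h_i = -1, 0, 8.
  1·M_0 + 4·M_1 + 1·M_2 = 6(Δ_1 - Δ_0) = 6
  1·M_1 + 4·M_2 + 1·M_3 = 6(Δ_2 - Δ_1) = 48
Natural end conditions: M_0 = M_3 = 0.
Hence M_0 = 0, M_1 = -8/5, M_2 = 62/5, M_3 = 0.
On [1, 2], S(x) = -4 + 58/15·(x - 1) + 31/5·(x - 1)² - 31/15·(x - 1)³.
With (x - 1) = 2/3: S(5/3) = 292/405.

0.7210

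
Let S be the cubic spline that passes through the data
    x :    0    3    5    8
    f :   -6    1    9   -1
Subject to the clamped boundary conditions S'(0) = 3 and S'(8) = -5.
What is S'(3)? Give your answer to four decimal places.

Let m_i = S''(x_i). Step sizes h_i = 3, 2, 3; slopes of the chords Δ_i = (y_(i+1) - y_i)/h_i = 7/3, 4, -10/3.
  3·m_0 + 10·m_1 + 2·m_2 = 6(Δ_1 - Δ_0) = 10
  2·m_1 + 10·m_2 + 3·m_3 = 6(Δ_2 - Δ_1) = -44
Clamped end conditions give two more equations: 2h_0·m_0 + h_0·m_1 = 6(Δ_0 - S'(0)) = -4 and h_2·m_2 + 2h_2·m_3 = 6(S'(8) - Δ_2) = -10.
Hence m_0 = -542/273, m_1 = 240/91, m_2 = -474/91, m_3 = 256/273.
On [3, 5], S'(x) = b_1 + 2c_1·(x - 3) + 3d_1·(x - 3)² with b_1 = Δ_1 - h_1(2m_1 + m_2)/6 = 362/91, c_1 = m_1/2 = 120/91, d_1 = (m_2 - m_1)/(6h_1) = -17/26. So S'(3) = 362/91.

3.9780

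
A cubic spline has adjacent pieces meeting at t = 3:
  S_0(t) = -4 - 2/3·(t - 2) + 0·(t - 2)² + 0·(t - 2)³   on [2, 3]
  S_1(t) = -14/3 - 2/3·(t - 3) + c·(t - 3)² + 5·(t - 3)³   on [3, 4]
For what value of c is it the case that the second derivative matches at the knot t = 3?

0

S_0''(t) = 0 + 0·(t - 2), so S_0''(3) = 0. On the right, S_1''(3) = 2c, so c = 0.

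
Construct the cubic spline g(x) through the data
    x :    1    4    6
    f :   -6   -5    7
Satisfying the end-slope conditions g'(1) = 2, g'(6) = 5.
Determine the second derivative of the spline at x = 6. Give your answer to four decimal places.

With σ_i denoting the second derivative at x_i, h_i = 3, 2, and Δ_i = (y_(i+1) − y_i)/h_i = 1/3, 6:
  3·σ_0 + 10·σ_1 + 2·σ_2 = 6(Δ_1 - Δ_0) = 34
Clamped end conditions give two more equations: 2h_0·σ_0 + h_0·σ_1 = 6(Δ_0 - g'(1)) = -10 and h_1·σ_1 + 2h_1·σ_2 = 6(g'(6) - Δ_1) = -6.
Solving: σ_0 = -67/15, σ_1 = 28/5, σ_2 = -43/10.

-4.3000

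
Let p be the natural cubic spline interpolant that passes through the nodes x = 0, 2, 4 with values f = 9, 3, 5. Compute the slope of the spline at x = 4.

2

Let σ_i = p''(x_i). Step sizes h_i = 2, 2; slopes of the chords Δ_i = (y_(i+1) - y_i)/h_i = -3, 1.
  2·σ_0 + 8·σ_1 + 2·σ_2 = 6(Δ_1 - Δ_0) = 24
Natural end conditions: σ_0 = σ_2 = 0.
Forward elimination and back-substitution give σ_0 = 0, σ_1 = 3, σ_2 = 0.
On [2, 4], p'(x) = b_1 + 2c_1·(x - 2) + 3d_1·(x - 2)² with b_1 = Δ_1 - h_1(2σ_1 + σ_2)/6 = -1, c_1 = σ_1/2 = 3/2, d_1 = (σ_2 - σ_1)/(6h_1) = -1/4. So p'(4) = 2.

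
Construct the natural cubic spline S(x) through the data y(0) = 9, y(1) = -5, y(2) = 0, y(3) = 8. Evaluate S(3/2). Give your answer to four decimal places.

-4.1500

With M_i denoting the second derivative at x_i, h_i = 1, 1, 1, and Δ_i = (y_(i+1) − y_i)/h_i = -14, 5, 8:
  1·M_0 + 4·M_1 + 1·M_2 = 6(Δ_1 - Δ_0) = 114
  1·M_1 + 4·M_2 + 1·M_3 = 6(Δ_2 - Δ_1) = 18
Natural end conditions: M_0 = M_3 = 0.
Hence M_0 = 0, M_1 = 146/5, M_2 = -14/5, M_3 = 0.
On [1, 2], S(x) = -5 - 64/15·(x - 1) + 73/5·(x - 1)² - 16/3·(x - 1)³.
With (x - 1) = 1/2: S(3/2) = -83/20.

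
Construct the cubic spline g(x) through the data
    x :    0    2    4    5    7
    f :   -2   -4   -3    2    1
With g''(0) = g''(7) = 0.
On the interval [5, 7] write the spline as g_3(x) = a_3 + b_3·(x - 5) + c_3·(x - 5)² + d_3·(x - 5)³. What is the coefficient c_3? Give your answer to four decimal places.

-3.2227

Let M_i = g''(x_i). Step sizes h_i = 2, 2, 1, 2; slopes of the chords Δ_i = (y_(i+1) - y_i)/h_i = -1, 1/2, 5, -1/2.
  2·M_0 + 8·M_1 + 2·M_2 = 6(Δ_1 - Δ_0) = 9
  2·M_1 + 6·M_2 + 1·M_3 = 6(Δ_2 - Δ_1) = 27
  1·M_2 + 6·M_3 + 2·M_4 = 6(Δ_3 - Δ_2) = -33
Natural end conditions: M_0 = M_4 = 0.
Solving: M_0 = 0, M_1 = -75/256, M_2 = 363/64, M_3 = -825/128, M_4 = 0.
On [5, 7], with g_3(x) = a_3 + b_3·(x - 5) + c_3·(x - 5)² + d_3·(x - 5)³: c_3 = M_3/2 = -825/256, d_3 = (M_4 - M_3)/(6h_3) = 275/512, b_3 = Δ_3 - h_3(2M_3 + M_4)/6 = 243/64.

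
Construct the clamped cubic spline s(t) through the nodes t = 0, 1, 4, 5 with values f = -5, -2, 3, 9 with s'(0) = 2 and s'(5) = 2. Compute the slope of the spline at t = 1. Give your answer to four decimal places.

2.4603

Write σ_i for s''(x_i). With h_i = 1, 3, 1 and divided differences Δ_i = 3, 5/3, 6, the continuity of s' gives the tridiagonal system
  1·σ_0 + 8·σ_1 + 3·σ_2 = 6(Δ_1 - Δ_0) = -8
  3·σ_1 + 8·σ_2 + 1·σ_3 = 6(Δ_2 - Δ_1) = 26
Clamped end conditions give two more equations: 2h_0·σ_0 + h_0·σ_1 = 6(Δ_0 - s'(0)) = 6 and h_2·σ_2 + 2h_2·σ_3 = 6(s'(5) - Δ_2) = -24.
Forward elimination and back-substitution give σ_0 = 320/63, σ_1 = -262/63, σ_2 = 424/63, σ_3 = -968/63.
On [1, 4], s'(t) = b_1 + 2c_1·(t - 1) + 3d_1·(t - 1)² with b_1 = Δ_1 - h_1(2σ_1 + σ_2)/6 = 155/63, c_1 = σ_1/2 = -131/63, d_1 = (σ_2 - σ_1)/(6h_1) = 49/81. So s'(1) = 155/63.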